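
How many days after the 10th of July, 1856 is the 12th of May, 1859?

Day-of-year of July 10, 1856: 192.
Day-of-year of May 12, 1859: 132.
1856 has 366 days, so 366 − 192 = 174 days remain in 1856.
Full years: 1857: 365; 1858: 365. Sum = 730.
Total: 174 + 730 + 132 = 1036 days.

1036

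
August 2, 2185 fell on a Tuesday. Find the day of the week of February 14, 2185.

Monday

Count forward from the earlier date (February 14, 2185) to the later (August 2, 2185):
February 2185: 28 − 14 = 14 days remain (2185 is not a leap year, so February has 28 days).
Then March (31), April (30), May (31), June (30), July (31): 31 + 30 + 31 + 30 + 31 = 153 days.
August 1–2, 2185: 2 days.
Total: 14 + 153 + 2 = 169 days.
169 mod 7 = 1, so 1 day before Tuesday is Monday.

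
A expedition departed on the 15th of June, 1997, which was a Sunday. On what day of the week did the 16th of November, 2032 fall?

Tuesday

From June 15, 1997 to June 15, 2032: 35 years, of which 9 contain a Feb 29 — 26×365 + 9×366 = 12784 days.
(2000 is a leap year (divisible by 400).)
June 2032: 30 − 15 = 15 days remain.
Then July (31), August (31), September (30), October (31): 31 + 31 + 30 + 31 = 123 days.
November 1–16, 2032: 16 days.
Residual: 154 days.
Total: 12938 days.
12938 mod 7 = 2, so 2 days after Sunday is Tuesday.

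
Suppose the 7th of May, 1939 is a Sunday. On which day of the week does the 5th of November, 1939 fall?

Sunday

May 1939: 31 − 7 = 24 days remain.
Then June (30), July (31), August (31), September (30), October (31): 30 + 31 + 31 + 30 + 31 = 153 days.
November 1–5, 1939: 5 days.
Total: 24 + 153 + 5 = 182 days.
182 is a multiple of 7, so the 5th of November, 1939 falls on the same weekday: Sunday.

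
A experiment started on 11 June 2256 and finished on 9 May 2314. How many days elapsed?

Day-of-year of June 11, 2256: 163.
Day-of-year of May 9, 2314: 129.
2256 has 366 days, so 366 − 163 = 203 days remain in 2256.
Full years 2257–2313: 44 common + 13 leap = 44×365 + 13×366 = 20818 days.
Total: 203 + 20818 + 129 = 21150 days.

21150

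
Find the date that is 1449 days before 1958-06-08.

1954-06-20

Count 1449 days before June 8, 1958:
Day-of-year of June 20, 1954: 171.
Day-of-year of June 8, 1958: 159.
1954 has 365 days, so 365 − 171 = 194 days remain in 1954.
Full years: 1955: 365; 1956: 366; 1957: 365. Sum = 1096.
Total: 194 + 1096 + 159 = 1449 days.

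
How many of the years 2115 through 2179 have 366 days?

16

Years divisible by 4: 2116, 2120, …, 2176 — 16 in all.
No century exceptions apply. Count: 16.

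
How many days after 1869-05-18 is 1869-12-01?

May 1869: 31 − 18 = 13 days remain.
Then June (30), July (31), August (31), September (30), October (31), November (30): 30 + 31 + 31 + 30 + 31 + 30 = 183 days.
December 1, 1869: 1 day.
Total: 13 + 183 + 1 = 197 days.

197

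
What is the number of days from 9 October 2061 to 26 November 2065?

Day-of-year of October 9, 2061: 282.
Day-of-year of November 26, 2065: 330.
2061 has 365 days, so 365 − 282 = 83 days remain in 2061.
Full years: 2062: 365; 2063: 365; 2064: 366. Sum = 1096.
Total: 83 + 1096 + 330 = 1509 days.

1509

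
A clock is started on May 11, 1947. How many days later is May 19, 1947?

8

Within May 1947: 19 − 11 = 8 days.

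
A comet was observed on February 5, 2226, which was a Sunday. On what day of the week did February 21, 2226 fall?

Within February 2226: 21 − 5 = 16 days.
16 mod 7 = 2, so 2 days after Sunday is Tuesday.

Tuesday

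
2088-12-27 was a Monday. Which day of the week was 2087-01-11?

Count forward from the earlier date (January 11, 2087) to the later (December 27, 2088):
Day-of-year of January 11, 2087: 11.
Day-of-year of December 27, 2088: 362.
2087 has 365 days, so 365 − 11 = 354 days remain in 2087.
Total: 354 + 362 = 716 days.
716 mod 7 = 2, so 2 days before Monday is Saturday.

Saturday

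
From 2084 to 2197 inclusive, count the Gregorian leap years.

28

Years divisible by 4: 2084, 2088, …, 2196 — 29 in all.
Of these, 2100 is divisible by 100 but not 400, so not leap.
Leap years: 29 − 1 = 28.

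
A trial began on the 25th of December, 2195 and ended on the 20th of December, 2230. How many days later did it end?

12778

Day-of-year of December 25, 2195: 359.
Day-of-year of December 20, 2230: 354.
2195 has 365 days, so 365 − 359 = 6 days remain in 2195.
Full years 2196–2229: 26 common + 8 leap = 26×365 + 8×366 = 12418 days.
Total: 6 + 12418 + 354 = 12778 days.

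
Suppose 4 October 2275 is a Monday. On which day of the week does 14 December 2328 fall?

Friday

Day-of-year of October 4, 2275: 277.
Day-of-year of December 14, 2328: 349.
2275 has 365 days, so 365 − 277 = 88 days remain in 2275.
Full years 2276–2327: 40 common + 12 leap = 40×365 + 12×366 = 18992 days.
Total: 88 + 18992 + 349 = 19429 days.
19429 mod 7 = 4, so 4 days after Monday is Friday.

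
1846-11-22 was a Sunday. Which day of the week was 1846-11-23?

Within November 1846: 23 − 22 = 1 day.
1 mod 7 = 1, so 1 day after Sunday is Monday.

Monday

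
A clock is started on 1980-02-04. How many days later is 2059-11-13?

From February 4, 1980 to February 4, 2059: 79 years, of which 20 contain a Feb 29 — 59×365 + 20×366 = 28855 days.
(2000 is a leap year (divisible by 400).)
February 2059: 28 − 4 = 24 days remain (2059 is not a leap year, so February has 28 days).
Then March (31), April (30), May (31), June (30), July (31), August (31), September (30), October (31): 31 + 30 + 31 + 30 + 31 + 31 + 30 + 31 = 245 days.
November 1–13, 2059: 13 days.
Residual: 282 days.
Total: 29137 days.

29137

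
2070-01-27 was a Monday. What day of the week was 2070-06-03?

Tuesday

January 2070: 31 − 27 = 4 days remain.
Then February 2070 (28), March (31), April (30), May (31): 28 + 31 + 30 + 31 = 120 days.
June 1–3, 2070: 3 days.
Total: 4 + 120 + 3 = 127 days.
127 mod 7 = 1, so 1 day after Monday is Tuesday.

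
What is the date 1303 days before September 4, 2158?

February 9, 2155

Count 1303 days before September 4, 2158:
Day-of-year of February 9, 2155: 40.
Day-of-year of September 4, 2158: 247.
2155 has 365 days, so 365 − 40 = 325 days remain in 2155.
Full years: 2156: 366; 2157: 365. Sum = 731.
Total: 325 + 731 + 247 = 1303 days.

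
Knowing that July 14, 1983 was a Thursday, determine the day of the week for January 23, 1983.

Count forward from the earlier date (January 23, 1983) to the later (July 14, 1983):
January 1983: 31 − 23 = 8 days remain.
Then February 1983 (28), March (31), April (30), May (31), June (30): 28 + 31 + 30 + 31 + 30 = 150 days.
July 1–14, 1983: 14 days.
Total: 8 + 150 + 14 = 172 days.
172 mod 7 = 4, so 4 days before Thursday is Sunday.

Sunday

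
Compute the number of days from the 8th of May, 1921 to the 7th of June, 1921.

30

May 1921: 31 − 8 = 23 days remain.
June 1–7, 1921: 7 days.
Total: 23 + 7 = 30 days.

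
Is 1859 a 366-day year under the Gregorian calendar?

No

1859 is not a leap year.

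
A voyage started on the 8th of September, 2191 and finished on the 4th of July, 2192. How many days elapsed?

September 2191: 30 − 8 = 22 days remain.
Then 9 full months totalling 274 days.
July 1–4, 2192: 4 days.
Residual: 300 days.
Total: 300 days.

300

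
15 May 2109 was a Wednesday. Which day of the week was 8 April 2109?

Count forward from the earlier date (April 8, 2109) to the later (May 15, 2109):
April 2109: 30 − 8 = 22 days remain.
May 1–15, 2109: 15 days.
Total: 22 + 15 = 37 days.
37 mod 7 = 2, so 2 days before Wednesday is Monday.

Monday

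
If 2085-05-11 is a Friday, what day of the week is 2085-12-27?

Thursday

May 2085: 31 − 11 = 20 days remain.
Then June (30), July (31), August (31), September (30), October (31), November (30): 30 + 31 + 31 + 30 + 31 + 30 = 183 days.
December 1–27, 2085: 27 days.
Total: 20 + 183 + 27 = 230 days.
230 mod 7 = 6, so 6 days after Friday is Thursday.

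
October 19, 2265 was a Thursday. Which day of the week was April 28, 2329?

From October 19, 2265 to October 19, 2328: 63 years, of which 15 contain a Feb 29 — 48×365 + 15×366 = 23010 days.
(2300 is not a leap year (divisible by 100 but not 400).)
October 2328: 31 − 19 = 12 days remain.
Then November (30), December (31), January (31), February 2329 (28), March (31): 30 + 31 + 31 + 28 + 31 = 151 days.
April 1–28, 2329: 28 days.
Residual: 191 days.
Total: 23201 days.
23201 mod 7 = 3, so 3 days after Thursday is Sunday.

Sunday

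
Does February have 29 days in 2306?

2306 is not a leap year.

No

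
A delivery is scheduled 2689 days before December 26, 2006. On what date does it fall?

August 16, 1999

Count 2689 days before December 26, 2006:
Day-of-year of August 16, 1999: 228.
Day-of-year of December 26, 2006: 360.
1999 has 365 days, so 365 − 228 = 137 days remain in 1999.
Full years: 2000: 366; 2001: 365; 2002: 365; 2003: 365; 2004: 366; 2005: 365. Sum = 2192.
Total: 137 + 2192 + 360 = 2689 days.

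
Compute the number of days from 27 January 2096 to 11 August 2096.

January 2096: 31 − 27 = 4 days remain.
Then February 2096 (29), March (31), April (30), May (31), June (30), July (31): 29 + 31 + 30 + 31 + 30 + 31 = 182 days.
August 1–11, 2096: 11 days.
Total: 4 + 182 + 11 = 197 days.

197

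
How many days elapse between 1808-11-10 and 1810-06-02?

November 1808: 30 − 10 = 20 days remain.
Then 18 full months totalling 547 days.
June 1–2, 1810: 2 days.
Total: 20 + 547 + 2 = 569 days.

569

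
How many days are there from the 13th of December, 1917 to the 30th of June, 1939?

7869

From December 13, 1917 to December 13, 1938: 21 years, of which 5 contain a Feb 29 — 16×365 + 5×366 = 7670 days.
December 1938: 31 − 13 = 18 days remain.
Then January (31), February 1939 (28), March (31), April (30), May (31): 31 + 28 + 31 + 30 + 31 = 151 days.
June 1–30, 1939: 30 days.
Residual: 199 days.
Total: 7869 days.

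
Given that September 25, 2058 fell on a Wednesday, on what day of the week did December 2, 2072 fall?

Day-of-year of September 25, 2058: 268.
Day-of-year of December 2, 2072: 337.
2058 has 365 days, so 365 − 268 = 97 days remain in 2058.
Full years 2059–2071: 10 common + 3 leap = 10×365 + 3×366 = 4748 days.
Total: 97 + 4748 + 337 = 5182 days.
5182 mod 7 = 2, so 2 days after Wednesday is Friday.

Friday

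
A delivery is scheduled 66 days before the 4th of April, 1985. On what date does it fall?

the 28th of January, 1985

Count 66 days before April 4, 1985:
January 1985: 31 − 28 = 3 days remain.
Then February 1985 (28), March (31): 28 + 31 = 59 days.
April 1–4, 1985: 4 days.
Total: 3 + 59 + 4 = 66 days.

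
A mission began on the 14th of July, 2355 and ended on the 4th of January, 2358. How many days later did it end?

905

Day-of-year of July 14, 2355: 195.
Day-of-year of January 4, 2358: 4.
2355 has 365 days, so 365 − 195 = 170 days remain in 2355.
Full years: 2356: 366; 2357: 365. Sum = 731.
Total: 170 + 731 + 4 = 905 days.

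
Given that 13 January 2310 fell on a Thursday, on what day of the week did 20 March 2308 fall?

Friday

Count forward from the earlier date (March 20, 2308) to the later (January 13, 2310):
March 20, 2308 → March 20, 2309: 365 days.
March 2309: 31 − 20 = 11 days remain.
Then 9 full months totalling 275 days.
January 1–13, 2310: 13 days.
Residual: 299 days.
Total: 664 days.
664 mod 7 = 6, so 6 days before Thursday is Friday.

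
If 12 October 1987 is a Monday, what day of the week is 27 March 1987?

Friday

Count forward from the earlier date (March 27, 1987) to the later (October 12, 1987):
March 1987: 31 − 27 = 4 days remain.
Then April (30), May (31), June (30), July (31), August (31), September (30): 30 + 31 + 30 + 31 + 31 + 30 = 183 days.
October 1–12, 1987: 12 days.
Total: 4 + 183 + 12 = 199 days.
199 mod 7 = 3, so 3 days before Monday is Friday.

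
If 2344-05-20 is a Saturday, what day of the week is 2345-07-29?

Sunday

May 2344: 31 − 20 = 11 days remain.
Then 13 full months totalling 395 days.
July 1–29, 2345: 29 days.
Total: 11 + 395 + 29 = 435 days.
435 mod 7 = 1, so 1 day after Saturday is Sunday.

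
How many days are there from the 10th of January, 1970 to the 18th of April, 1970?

98

January 1970: 31 − 10 = 21 days remain.
Then February 1970 (28), March (31): 28 + 31 = 59 days.
April 1–18, 1970: 18 days.
Total: 21 + 59 + 18 = 98 days.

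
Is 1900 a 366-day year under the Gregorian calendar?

1900 is not a leap year (divisible by 100 but not 400).

No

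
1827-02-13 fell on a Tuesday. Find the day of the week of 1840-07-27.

Day-of-year of February 13, 1827: 44.
Day-of-year of July 27, 1840: 209.
1827 has 365 days, so 365 − 44 = 321 days remain in 1827.
Full years 1828–1839: 9 common + 3 leap = 9×365 + 3×366 = 4383 days.
Total: 321 + 4383 + 209 = 4913 days.
4913 mod 7 = 6, so 6 days after Tuesday is Monday.

Monday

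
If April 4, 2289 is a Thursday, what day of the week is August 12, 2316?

Saturday

Day-of-year of April 4, 2289: 94.
Day-of-year of August 12, 2316: 225.
2289 has 365 days, so 365 − 94 = 271 days remain in 2289.
Full years 2290–2315: 21 common + 5 leap = 21×365 + 5×366 = 9495 days.
Total: 271 + 9495 + 225 = 9991 days.
9991 mod 7 = 2, so 2 days after Thursday is Saturday.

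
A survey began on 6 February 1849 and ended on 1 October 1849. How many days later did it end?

237

February 1849: 28 − 6 = 22 days remain (1849 is not a leap year, so February has 28 days).
Then March (31), April (30), May (31), June (30), July (31), August (31), September (30): 31 + 30 + 31 + 30 + 31 + 31 + 30 = 214 days.
October 1, 1849: 1 day.
Total: 22 + 214 + 1 = 237 days.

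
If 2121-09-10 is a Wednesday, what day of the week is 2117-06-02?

Count forward from the earlier date (June 2, 2117) to the later (September 10, 2121):
Day-of-year of June 2, 2117: 153.
Day-of-year of September 10, 2121: 253.
2117 has 365 days, so 365 − 153 = 212 days remain in 2117.
Full years: 2118: 365; 2119: 365; 2120: 366. Sum = 1096.
Total: 212 + 1096 + 253 = 1561 days.
1561 is a multiple of 7, so 2117-06-02 falls on the same weekday: Wednesday.

Wednesday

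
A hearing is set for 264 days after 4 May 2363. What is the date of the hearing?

23 January 2364

Count 264 days after May 4, 2363:
May 2363: 31 − 4 = 27 days remain.
Then June (30), July (31), August (31), September (30), October (31), November (30), December (31): 30 + 31 + 31 + 30 + 31 + 30 + 31 = 214 days.
January 1–23, 2364: 23 days.
Residual: 264 days.
Total: 264 days.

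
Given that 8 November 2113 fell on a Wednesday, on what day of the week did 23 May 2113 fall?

Tuesday

Count forward from the earlier date (May 23, 2113) to the later (November 8, 2113):
May 2113: 31 − 23 = 8 days remain.
Then June (30), July (31), August (31), September (30), October (31): 30 + 31 + 31 + 30 + 31 = 153 days.
November 1–8, 2113: 8 days.
Total: 8 + 153 + 8 = 169 days.
169 mod 7 = 1, so 1 day before Wednesday is Tuesday.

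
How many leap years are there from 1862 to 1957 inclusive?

23

Years divisible by 4: 1864, 1868, …, 1956 — 24 in all.
Of these, 1900 is divisible by 100 but not 400, so not leap.
Leap years: 24 − 1 = 23.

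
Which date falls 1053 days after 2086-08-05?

2089-06-23

Count 1053 days after August 5, 2086:
Day-of-year of August 5, 2086: 217.
Day-of-year of June 23, 2089: 174.
2086 has 365 days, so 365 − 217 = 148 days remain in 2086.
Full years: 2087: 365; 2088: 366. Sum = 731.
Total: 148 + 731 + 174 = 1053 days.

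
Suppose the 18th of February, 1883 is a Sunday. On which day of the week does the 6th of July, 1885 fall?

Day-of-year of February 18, 1883: 49.
Day-of-year of July 6, 1885: 187.
1883 has 365 days, so 365 − 49 = 316 days remain in 1883.
Full years: 1884: 366. Sum = 366.
Total: 316 + 366 + 187 = 869 days.
869 mod 7 = 1, so 1 day after Sunday is Monday.

Monday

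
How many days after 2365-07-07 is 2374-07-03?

3283

From July 7, 2365 to July 7, 2373: 8 years, of which 2 contain a Feb 29 — 6×365 + 2×366 = 2922 days.
July 2373: 31 − 7 = 24 days remain.
Then 11 full months totalling 334 days.
July 1–3, 2374: 3 days.
Residual: 361 days.
Total: 3283 days.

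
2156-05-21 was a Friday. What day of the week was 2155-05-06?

Count forward from the earlier date (May 6, 2155) to the later (May 21, 2156):
May 6, 2155 → May 6, 2156: 366 days (2156 is a leap year).
Within May 2156: 21 − 6 = 15 days.
Total: 381 days.
381 mod 7 = 3, so 3 days before Friday is Tuesday.

Tuesday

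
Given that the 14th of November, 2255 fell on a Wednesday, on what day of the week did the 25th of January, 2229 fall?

Count forward from the earlier date (January 25, 2229) to the later (November 14, 2255):
Day-of-year of January 25, 2229: 25.
Day-of-year of November 14, 2255: 318.
2229 has 365 days, so 365 − 25 = 340 days remain in 2229.
Full years 2230–2254: 19 common + 6 leap = 19×365 + 6×366 = 9131 days.
Total: 340 + 9131 + 318 = 9789 days.
9789 mod 7 = 3, so 3 days before Wednesday is Sunday.

Sunday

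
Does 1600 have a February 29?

1600 is a leap year (divisible by 400).

Yes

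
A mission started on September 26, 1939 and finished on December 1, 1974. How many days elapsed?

12850

From September 26, 1939 to September 26, 1974: 35 years, of which 9 contain a Feb 29 — 26×365 + 9×366 = 12784 days.
September 1974: 30 − 26 = 4 days remain.
Then October (31), November (30): 31 + 30 = 61 days.
December 1, 1974: 1 day.
Residual: 66 days.
Total: 12850 days.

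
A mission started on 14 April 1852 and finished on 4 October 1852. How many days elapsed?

April 1852: 30 − 14 = 16 days remain.
Then May (31), June (30), July (31), August (31), September (30): 31 + 30 + 31 + 31 + 30 = 153 days.
October 1–4, 1852: 4 days.
Total: 16 + 153 + 4 = 173 days.

173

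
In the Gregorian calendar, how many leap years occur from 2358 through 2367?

2

Years divisible by 4 in [2358, 2367]: 2360, 2364.
No century exceptions apply. Count: 2.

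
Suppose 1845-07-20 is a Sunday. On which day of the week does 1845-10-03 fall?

Friday

July 1845: 31 − 20 = 11 days remain.
Then August (31), September (30): 31 + 30 = 61 days.
October 1–3, 1845: 3 days.
Total: 11 + 61 + 3 = 75 days.
75 mod 7 = 5, so 5 days after Sunday is Friday.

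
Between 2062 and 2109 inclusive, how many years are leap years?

Years divisible by 4 in [2062, 2109]: 2064, 2068, 2072, 2076, 2080, 2084, 2088, 2092, 2096, 2100, 2104, 2108.
Of these, 2100 is divisible by 100 but not 400, so not leap.
Leap years: 12 − 1 = 11.

11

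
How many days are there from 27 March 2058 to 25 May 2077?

6999

From March 27, 2058 to March 27, 2077: 19 years, of which 5 contain a Feb 29 — 14×365 + 5×366 = 6940 days.
March 2077: 31 − 27 = 4 days remain.
Then April (30): 30 days.
May 1–25, 2077: 25 days.
Residual: 59 days.
Total: 6999 days.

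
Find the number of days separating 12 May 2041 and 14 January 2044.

977

Day-of-year of May 12, 2041: 132.
Day-of-year of January 14, 2044: 14.
2041 has 365 days, so 365 − 132 = 233 days remain in 2041.
Full years: 2042: 365; 2043: 365. Sum = 730.
Total: 233 + 730 + 14 = 977 days.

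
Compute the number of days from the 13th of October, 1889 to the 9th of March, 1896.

2339

October 13, 1889 → October 13, 1890: 365 days.
October 13, 1890 → October 13, 1891: 365 days.
October 13, 1891 → October 13, 1892: 366 days (1892 is a leap year).
October 13, 1892 → October 13, 1893: 365 days.
October 13, 1893 → October 13, 1894: 365 days.
October 13, 1894 → October 13, 1895: 365 days.
October 1895: 31 − 13 = 18 days remain.
Then November (30), December (31), January (31), February 1896 (29): 30 + 31 + 31 + 29 = 121 days.
March 1–9, 1896: 9 days.
Residual: 148 days.
Total: 2339 days.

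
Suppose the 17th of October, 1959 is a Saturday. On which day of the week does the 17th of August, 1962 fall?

October 17, 1959 → October 17, 1960: 366 days (1960 is a leap year).
October 17, 1960 → October 17, 1961: 365 days.
October 1961: 31 − 17 = 14 days remain.
Then 9 full months totalling 273 days.
August 1–17, 1962: 17 days.
Residual: 304 days.
Total: 1035 days.
1035 mod 7 = 6, so 6 days after Saturday is Friday.

Friday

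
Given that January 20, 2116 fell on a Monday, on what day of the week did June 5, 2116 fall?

Friday

January 2116: 31 − 20 = 11 days remain.
Then February 2116 (29), March (31), April (30), May (31): 29 + 31 + 30 + 31 = 121 days.
June 1–5, 2116: 5 days.
Total: 11 + 121 + 5 = 137 days.
137 mod 7 = 4, so 4 days after Monday is Friday.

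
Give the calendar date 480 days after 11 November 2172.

6 March 2174

Count 480 days after November 11, 2172:
November 11, 2172 → November 11, 2173: 365 days.
November 2173: 30 − 11 = 19 days remain.
Then December (31), January (31), February 2174 (28): 31 + 31 + 28 = 90 days.
March 1–6, 2174: 6 days.
Residual: 115 days.
Total: 480 days.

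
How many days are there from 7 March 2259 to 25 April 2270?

4067

Day-of-year of March 7, 2259: 66.
Day-of-year of April 25, 2270: 115.
2259 has 365 days, so 365 − 66 = 299 days remain in 2259.
Full years 2260–2269: 7 common + 3 leap = 7×365 + 3×366 = 3653 days.
Total: 299 + 3653 + 115 = 4067 days.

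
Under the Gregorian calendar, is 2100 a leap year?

No

2100 is not a leap year (divisible by 100 but not 400).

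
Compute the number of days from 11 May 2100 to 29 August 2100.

May 2100: 31 − 11 = 20 days remain.
Then June (30), July (31): 30 + 31 = 61 days.
August 1–29, 2100: 29 days.
Total: 20 + 61 + 29 = 110 days.

110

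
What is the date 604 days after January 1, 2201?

August 28, 2202

Count 604 days after January 1, 2201:
January 2201: 31 − 1 = 30 days remain.
Then 18 full months totalling 546 days.
August 1–28, 2202: 28 days.
Total: 30 + 546 + 28 = 604 days.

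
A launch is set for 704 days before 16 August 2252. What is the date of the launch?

12 September 2250

Count 704 days before August 16, 2252:
September 2250: 30 − 12 = 18 days remain.
Then 22 full months totalling 670 days.
August 1–16, 2252: 16 days.
Total: 18 + 670 + 16 = 704 days.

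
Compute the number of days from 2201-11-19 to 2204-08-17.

1002

Day-of-year of November 19, 2201: 323.
Day-of-year of August 17, 2204: 230.
2201 has 365 days, so 365 − 323 = 42 days remain in 2201.
Full years: 2202: 365; 2203: 365. Sum = 730.
Total: 42 + 730 + 230 = 1002 days.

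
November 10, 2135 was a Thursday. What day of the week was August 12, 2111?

Count forward from the earlier date (August 12, 2111) to the later (November 10, 2135):
From August 12, 2111 to August 12, 2135: 24 years, of which 6 contain a Feb 29 — 18×365 + 6×366 = 8766 days.
August 2135: 31 − 12 = 19 days remain.
Then September (30), October (31): 30 + 31 = 61 days.
November 1–10, 2135: 10 days.
Residual: 90 days.
Total: 8856 days.
8856 mod 7 = 1, so 1 day before Thursday is Wednesday.

Wednesday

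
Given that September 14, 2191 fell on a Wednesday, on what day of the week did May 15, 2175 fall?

Monday

Count forward from the earlier date (May 15, 2175) to the later (September 14, 2191):
Day-of-year of May 15, 2175: 135.
Day-of-year of September 14, 2191: 257.
2175 has 365 days, so 365 − 135 = 230 days remain in 2175.
Full years 2176–2190: 11 common + 4 leap = 11×365 + 4×366 = 5479 days.
Total: 230 + 5479 + 257 = 5966 days.
5966 mod 7 = 2, so 2 days before Wednesday is Monday.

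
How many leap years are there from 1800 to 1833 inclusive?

8

Years divisible by 4 in [1800, 1833]: 1800, 1804, 1808, 1812, 1816, 1820, 1824, 1828, 1832.
Of these, 1800 is divisible by 100 but not 400, so not leap.
Leap years: 9 − 1 = 8.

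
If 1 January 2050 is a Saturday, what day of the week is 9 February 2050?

Wednesday

January 2050: 31 − 1 = 30 days remain.
February 1–9, 2050: 9 days (2050 is not a leap year).
Total: 30 + 9 = 39 days.
39 mod 7 = 4, so 4 days after Saturday is Wednesday.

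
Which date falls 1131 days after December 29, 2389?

February 2, 2393

Count 1131 days after December 29, 2389:
December 29, 2389 → December 29, 2390: 365 days.
December 29, 2390 → December 29, 2391: 365 days.
December 29, 2391 → December 29, 2392: 366 days (2392 is a leap year).
December 2392: 31 − 29 = 2 days remain.
Then January (31): 31 days.
February 1–2, 2393: 2 days (2393 is not a leap year).
Residual: 35 days.
Total: 1131 days.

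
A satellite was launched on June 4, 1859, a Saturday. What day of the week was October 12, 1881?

Day-of-year of June 4, 1859: 155.
Day-of-year of October 12, 1881: 285.
1859 has 365 days, so 365 − 155 = 210 days remain in 1859.
Full years 1860–1880: 15 common + 6 leap = 15×365 + 6×366 = 7671 days.
Total: 210 + 7671 + 285 = 8166 days.
8166 mod 7 = 4, so 4 days after Saturday is Wednesday.

Wednesday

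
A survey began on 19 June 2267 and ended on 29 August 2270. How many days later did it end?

1167

June 19, 2267 → June 19, 2268: 366 days (2268 is a leap year).
June 19, 2268 → June 19, 2269: 365 days.
June 19, 2269 → June 19, 2270: 365 days.
June 2270: 30 − 19 = 11 days remain.
Then July (31): 31 days.
August 1–29, 2270: 29 days.
Residual: 71 days.
Total: 1167 days.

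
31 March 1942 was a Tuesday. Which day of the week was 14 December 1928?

Friday

Count forward from the earlier date (December 14, 1928) to the later (March 31, 1942):
From December 14, 1928 to December 14, 1941: 13 years, of which 3 contain a Feb 29 — 10×365 + 3×366 = 4748 days.
December 1941: 31 − 14 = 17 days remain.
Then January (31), February 1942 (28): 31 + 28 = 59 days.
March 1–31, 1942: 31 days.
Residual: 107 days.
Total: 4855 days.
4855 mod 7 = 4, so 4 days before Tuesday is Friday.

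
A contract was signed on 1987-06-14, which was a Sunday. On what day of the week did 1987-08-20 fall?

Thursday

June 1987: 30 − 14 = 16 days remain.
Then July (31): 31 days.
August 1–20, 1987: 20 days.
Total: 16 + 31 + 20 = 67 days.
67 mod 7 = 4, so 4 days after Sunday is Thursday.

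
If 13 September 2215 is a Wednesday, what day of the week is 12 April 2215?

Wednesday

Count forward from the earlier date (April 12, 2215) to the later (September 13, 2215):
April 2215: 30 − 12 = 18 days remain.
Then May (31), June (30), July (31), August (31): 31 + 30 + 31 + 31 = 123 days.
September 1–13, 2215: 13 days.
Total: 18 + 123 + 13 = 154 days.
154 is a multiple of 7, so 12 April 2215 falls on the same weekday: Wednesday.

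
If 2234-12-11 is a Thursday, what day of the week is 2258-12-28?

From December 11, 2234 to December 11, 2258: 24 years, of which 6 contain a Feb 29 — 18×365 + 6×366 = 8766 days.
Within December 2258: 28 − 11 = 17 days.
Total: 8783 days.
8783 mod 7 = 5, so 5 days after Thursday is Tuesday.

Tuesday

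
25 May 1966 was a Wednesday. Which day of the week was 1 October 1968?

Day-of-year of May 25, 1966: 145.
Day-of-year of October 1, 1968: 275.
1966 has 365 days, so 365 − 145 = 220 days remain in 1966.
Full years: 1967: 365. Sum = 365.
Total: 220 + 365 + 275 = 860 days.
860 mod 7 = 6, so 6 days after Wednesday is Tuesday.

Tuesday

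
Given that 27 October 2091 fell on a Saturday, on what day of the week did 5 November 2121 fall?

Wednesday

Day-of-year of October 27, 2091: 300.
Day-of-year of November 5, 2121: 309.
2091 has 365 days, so 365 − 300 = 65 days remain in 2091.
Full years 2092–2120: 22 common + 7 leap = 22×365 + 7×366 = 10592 days.
Total: 65 + 10592 + 309 = 10966 days.
10966 mod 7 = 4, so 4 days after Saturday is Wednesday.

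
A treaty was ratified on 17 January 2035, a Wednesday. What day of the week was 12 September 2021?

Count forward from the earlier date (September 12, 2021) to the later (January 17, 2035):
From September 12, 2021 to September 12, 2034: 13 years, of which 3 contain a Feb 29 — 10×365 + 3×366 = 4748 days.
September 2034: 30 − 12 = 18 days remain.
Then October (31), November (30), December (31): 31 + 30 + 31 = 92 days.
January 1–17, 2035: 17 days.
Residual: 127 days.
Total: 4875 days.
4875 mod 7 = 3, so 3 days before Wednesday is Sunday.

Sunday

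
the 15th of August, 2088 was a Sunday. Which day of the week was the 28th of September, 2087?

Count forward from the earlier date (September 28, 2087) to the later (August 15, 2088):
September 2087: 30 − 28 = 2 days remain.
Then 10 full months totalling 305 days.
August 1–15, 2088: 15 days.
Total: 2 + 305 + 15 = 322 days.
322 is a multiple of 7, so the 28th of September, 2087 falls on the same weekday: Sunday.

Sunday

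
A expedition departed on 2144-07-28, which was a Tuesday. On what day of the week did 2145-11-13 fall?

Saturday

July 28, 2144 → July 28, 2145: 365 days.
July 2145: 31 − 28 = 3 days remain.
Then August (31), September (30), October (31): 31 + 30 + 31 = 92 days.
November 1–13, 2145: 13 days.
Residual: 108 days.
Total: 473 days.
473 mod 7 = 4, so 4 days after Tuesday is Saturday.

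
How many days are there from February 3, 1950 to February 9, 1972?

From February 3, 1950 to February 3, 1972: 22 years, of which 5 contain a Feb 29 — 17×365 + 5×366 = 8035 days.
Within February 1972: 9 − 3 = 6 days.
Total: 8041 days.

8041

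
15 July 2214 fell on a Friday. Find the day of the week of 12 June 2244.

Wednesday

Day-of-year of July 15, 2214: 196.
Day-of-year of June 12, 2244: 164.
2214 has 365 days, so 365 − 196 = 169 days remain in 2214.
Full years 2215–2243: 22 common + 7 leap = 22×365 + 7×366 = 10592 days.
Total: 169 + 10592 + 164 = 10925 days.
10925 mod 7 = 5, so 5 days after Friday is Wednesday.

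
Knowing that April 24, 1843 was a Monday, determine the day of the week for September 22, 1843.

April 1843: 30 − 24 = 6 days remain.
Then May (31), June (30), July (31), August (31): 31 + 30 + 31 + 31 = 123 days.
September 1–22, 1843: 22 days.
Total: 6 + 123 + 22 = 151 days.
151 mod 7 = 4, so 4 days after Monday is Friday.

Friday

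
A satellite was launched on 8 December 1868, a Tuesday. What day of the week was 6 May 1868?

Count forward from the earlier date (May 6, 1868) to the later (December 8, 1868):
May 1868: 31 − 6 = 25 days remain.
Then June (30), July (31), August (31), September (30), October (31), November (30): 30 + 31 + 31 + 30 + 31 + 30 = 183 days.
December 1–8, 1868: 8 days.
Total: 25 + 183 + 8 = 216 days.
216 mod 7 = 6, so 6 days before Tuesday is Wednesday.

Wednesday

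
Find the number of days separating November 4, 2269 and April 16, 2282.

4546

From November 4, 2269 to November 4, 2281: 12 years, of which 3 contain a Feb 29 — 9×365 + 3×366 = 4383 days.
November 2281: 30 − 4 = 26 days remain.
Then December (31), January (31), February 2282 (28), March (31): 31 + 31 + 28 + 31 = 121 days.
April 1–16, 2282: 16 days.
Residual: 163 days.
Total: 4546 days.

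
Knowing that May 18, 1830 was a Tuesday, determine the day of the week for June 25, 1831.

Saturday

Day-of-year of May 18, 1830: 138.
Day-of-year of June 25, 1831: 176.
1830 has 365 days, so 365 − 138 = 227 days remain in 1830.
Total: 227 + 176 = 403 days.
403 mod 7 = 4, so 4 days after Tuesday is Saturday.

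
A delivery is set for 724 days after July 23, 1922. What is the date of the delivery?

July 16, 1924

Count 724 days after July 23, 1922:
July 23, 1922 → July 23, 1923: 365 days.
July 1923: 31 − 23 = 8 days remain.
Then 11 full months totalling 335 days.
July 1–16, 1924: 16 days.
Residual: 359 days.
Total: 724 days.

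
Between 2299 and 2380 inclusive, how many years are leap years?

20

Years divisible by 4: 2300, 2304, …, 2380 — 21 in all.
Of these, 2300 is divisible by 100 but not 400, so not leap.
Leap years: 21 − 1 = 20.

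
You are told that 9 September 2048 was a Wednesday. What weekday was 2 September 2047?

Count forward from the earlier date (September 2, 2047) to the later (September 9, 2048):
September 2047: 30 − 2 = 28 days remain.
Then 11 full months totalling 336 days.
September 1–9, 2048: 9 days.
Total: 28 + 336 + 9 = 373 days.
373 mod 7 = 2, so 2 days before Wednesday is Monday.

Monday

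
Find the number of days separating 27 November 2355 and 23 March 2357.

482

November 2355: 30 − 27 = 3 days remain.
Then 15 full months totalling 456 days.
March 1–23, 2357: 23 days.
Total: 3 + 456 + 23 = 482 days.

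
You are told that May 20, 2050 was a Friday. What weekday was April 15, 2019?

Count forward from the earlier date (April 15, 2019) to the later (May 20, 2050):
Day-of-year of April 15, 2019: 105.
Day-of-year of May 20, 2050: 140.
2019 has 365 days, so 365 − 105 = 260 days remain in 2019.
Full years 2020–2049: 22 common + 8 leap = 22×365 + 8×366 = 10958 days.
Total: 260 + 10958 + 140 = 11358 days.
11358 mod 7 = 4, so 4 days before Friday is Monday.

Monday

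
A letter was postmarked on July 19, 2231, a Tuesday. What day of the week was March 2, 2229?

Monday

Count forward from the earlier date (March 2, 2229) to the later (July 19, 2231):
March 2, 2229 → March 2, 2230: 365 days.
March 2, 2230 → March 2, 2231: 365 days.
March 2231: 31 − 2 = 29 days remain.
Then April (30), May (31), June (30): 30 + 31 + 30 = 91 days.
July 1–19, 2231: 19 days.
Residual: 139 days.
Total: 869 days.
869 mod 7 = 1, so 1 day before Tuesday is Monday.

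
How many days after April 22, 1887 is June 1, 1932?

16476

From April 22, 1887 to April 22, 1932: 45 years, of which 11 contain a Feb 29 — 34×365 + 11×366 = 16436 days.
(1900 is not a leap year (divisible by 100 but not 400).)
April 1932: 30 − 22 = 8 days remain.
Then May (31): 31 days.
June 1, 1932: 1 day.
Residual: 40 days.
Total: 16476 days.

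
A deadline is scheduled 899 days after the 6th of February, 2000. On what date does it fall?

the 24th of July, 2002

Count 899 days after February 6, 2000:
February 6, 2000 → February 6, 2001: 366 days (2000 is a leap year (divisible by 400)).
February 6, 2001 → February 6, 2002: 365 days.
February 2002: 28 − 6 = 22 days remain (2002 is not a leap year, so February has 28 days).
Then March (31), April (30), May (31), June (30): 31 + 30 + 31 + 30 = 122 days.
July 1–24, 2002: 24 days.
Residual: 168 days.
Total: 899 days.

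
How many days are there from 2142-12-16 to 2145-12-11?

1091

December 16, 2142 → December 16, 2143: 365 days.
December 16, 2143 → December 16, 2144: 366 days (2144 is a leap year).
December 2144: 31 − 16 = 15 days remain.
Then 11 full months totalling 334 days.
December 1–11, 2145: 11 days.
Residual: 360 days.
Total: 1091 days.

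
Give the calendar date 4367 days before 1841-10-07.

1829-10-23

Count 4367 days before October 7, 1841:
From October 23, 1829 to October 23, 1840: 11 years, of which 3 contain a Feb 29 — 8×365 + 3×366 = 4018 days.
October 1840: 31 − 23 = 8 days remain.
Then 11 full months totalling 334 days.
October 1–7, 1841: 7 days.
Residual: 349 days.
Total: 4367 days.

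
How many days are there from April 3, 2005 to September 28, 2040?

12962

From April 3, 2005 to April 3, 2040: 35 years, of which 9 contain a Feb 29 — 26×365 + 9×366 = 12784 days.
April 2040: 30 − 3 = 27 days remain.
Then May (31), June (30), July (31), August (31): 31 + 30 + 31 + 31 = 123 days.
September 1–28, 2040: 28 days.
Residual: 178 days.
Total: 12962 days.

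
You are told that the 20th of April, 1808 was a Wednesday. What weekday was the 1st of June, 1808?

April 1808: 30 − 20 = 10 days remain.
Then May (31): 31 days.
June 1, 1808: 1 day.
Total: 10 + 31 + 1 = 42 days.
42 is a multiple of 7, so the 1st of June, 1808 falls on the same weekday: Wednesday.

Wednesday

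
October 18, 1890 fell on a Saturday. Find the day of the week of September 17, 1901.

Tuesday

From October 18, 1890 to October 18, 1900: 10 years, of which 2 contain a Feb 29 — 8×365 + 2×366 = 3652 days.
(1900 is not a leap year (divisible by 100 but not 400).)
October 1900: 31 − 18 = 13 days remain.
Then 10 full months totalling 304 days.
September 1–17, 1901: 17 days.
Residual: 334 days.
Total: 3986 days.
3986 mod 7 = 3, so 3 days after Saturday is Tuesday.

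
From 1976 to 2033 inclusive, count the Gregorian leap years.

15

Years divisible by 4: 1976, 1980, …, 2032 — 15 in all.
2000 is divisible by 400, so still leap.
No century exceptions apply. Count: 15.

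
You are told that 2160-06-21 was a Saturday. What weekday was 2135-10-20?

Thursday

Count forward from the earlier date (October 20, 2135) to the later (June 21, 2160):
Day-of-year of October 20, 2135: 293.
Day-of-year of June 21, 2160: 173.
2135 has 365 days, so 365 − 293 = 72 days remain in 2135.
Full years 2136–2159: 18 common + 6 leap = 18×365 + 6×366 = 8766 days.
Total: 72 + 8766 + 173 = 9011 days.
9011 mod 7 = 2, so 2 days before Saturday is Thursday.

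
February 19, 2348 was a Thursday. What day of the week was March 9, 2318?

Saturday

Count forward from the earlier date (March 9, 2318) to the later (February 19, 2348):
From March 9, 2318 to March 9, 2347: 29 years, of which 7 contain a Feb 29 — 22×365 + 7×366 = 10592 days.
March 2347: 31 − 9 = 22 days remain.
Then 10 full months totalling 306 days.
February 1–19, 2348: 19 days (2348 is a leap year).
Residual: 347 days.
Total: 10939 days.
10939 mod 7 = 5, so 5 days before Thursday is Saturday.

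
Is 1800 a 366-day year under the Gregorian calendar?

No

1800 is not a leap year (divisible by 100 but not 400).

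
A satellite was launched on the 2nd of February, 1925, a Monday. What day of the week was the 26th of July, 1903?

Sunday

Count forward from the earlier date (July 26, 1903) to the later (February 2, 1925):
From July 26, 1903 to July 26, 1924: 21 years, of which 6 contain a Feb 29 — 15×365 + 6×366 = 7671 days.
July 1924: 31 − 26 = 5 days remain.
Then August (31), September (30), October (31), November (30), December (31), January (31): 31 + 30 + 31 + 30 + 31 + 31 = 184 days.
February 1–2, 1925: 2 days (1925 is not a leap year).
Residual: 191 days.
Total: 7862 days.
7862 mod 7 = 1, so 1 day before Monday is Sunday.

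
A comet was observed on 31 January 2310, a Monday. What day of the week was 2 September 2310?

Friday

January 2310: 31 − 31 = 0 days remain.
Then February 2310 (28), March (31), April (30), May (31), June (30), July (31), August (31): 28 + 31 + 30 + 31 + 30 + 31 + 31 = 212 days.
September 1–2, 2310: 2 days.
Total: 0 + 212 + 2 = 214 days.
214 mod 7 = 4, so 4 days after Monday is Friday.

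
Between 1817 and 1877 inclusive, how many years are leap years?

Years divisible by 4: 1820, 1824, …, 1876 — 15 in all.
No century exceptions apply. Count: 15.

15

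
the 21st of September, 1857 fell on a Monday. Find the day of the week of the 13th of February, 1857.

Friday

Count forward from the earlier date (February 13, 1857) to the later (September 21, 1857):
February 1857: 28 − 13 = 15 days remain (1857 is not a leap year, so February has 28 days).
Then March (31), April (30), May (31), June (30), July (31), August (31): 31 + 30 + 31 + 30 + 31 + 31 = 184 days.
September 1–21, 1857: 21 days.
Total: 15 + 184 + 21 = 220 days.
220 mod 7 = 3, so 3 days before Monday is Friday.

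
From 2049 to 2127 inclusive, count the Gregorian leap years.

Years divisible by 4: 2052, 2056, …, 2124 — 19 in all.
Of these, 2100 is divisible by 100 but not 400, so not leap.
Leap years: 19 − 1 = 18.

18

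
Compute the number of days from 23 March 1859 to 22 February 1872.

From March 23, 1859 to March 23, 1871: 12 years, of which 3 contain a Feb 29 — 9×365 + 3×366 = 4383 days.
March 1871: 31 − 23 = 8 days remain.
Then 10 full months totalling 306 days.
February 1–22, 1872: 22 days (1872 is a leap year).
Residual: 336 days.
Total: 4719 days.

4719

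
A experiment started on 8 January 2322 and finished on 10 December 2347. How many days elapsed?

From January 8, 2322 to January 8, 2347: 25 years, of which 6 contain a Feb 29 — 19×365 + 6×366 = 9131 days.
January 2347: 31 − 8 = 23 days remain.
Then 10 full months totalling 303 days.
December 1–10, 2347: 10 days.
Residual: 336 days.
Total: 9467 days.

9467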